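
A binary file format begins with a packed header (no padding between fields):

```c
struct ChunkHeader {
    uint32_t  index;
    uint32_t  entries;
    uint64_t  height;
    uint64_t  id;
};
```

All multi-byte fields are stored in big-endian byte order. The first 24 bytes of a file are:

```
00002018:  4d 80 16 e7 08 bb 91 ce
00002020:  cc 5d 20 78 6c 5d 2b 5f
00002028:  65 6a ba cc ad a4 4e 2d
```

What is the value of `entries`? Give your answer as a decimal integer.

`entries` follows `index` (4 bytes), so it starts at byte offset 4 and occupies 4 bytes.
Bytes at offsets 4..7: 08 BB 91 CE.
Big-endian stores the most-significant byte at the lowest address.
The bytes are already most-significant first: 0x08BB91CE.
0x08BB91CE = 146510286.

146510286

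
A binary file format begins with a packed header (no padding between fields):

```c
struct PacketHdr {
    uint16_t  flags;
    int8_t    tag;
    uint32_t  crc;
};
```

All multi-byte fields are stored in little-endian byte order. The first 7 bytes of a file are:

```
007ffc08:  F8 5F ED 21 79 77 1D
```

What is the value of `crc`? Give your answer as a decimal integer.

`crc` follows `flags` (2 B), `tag` (1 B), so it starts at offset 2 + 1 = 3 and occupies 4 bytes.
Bytes at offsets 3..6: 21 79 77 1D.
Little-endian: lowest address holds the least-significant byte.
Reassemble most-significant byte first: 1D 77 79 21 → 0x1D777921.
0x1D777921 = 494369057.

494369057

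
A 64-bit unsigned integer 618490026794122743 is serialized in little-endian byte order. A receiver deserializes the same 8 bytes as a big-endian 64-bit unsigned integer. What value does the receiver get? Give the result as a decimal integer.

618490026794122743 in 64-bit hexadecimal is 0x08955167082F7DF7.
Stored little-endian, the bytes at ascending addresses are F7 7D 2F 08 67 51 95 08.
Read back as big-endian, the last byte is least significant, giving 0xF77D2F0867519508.
0xF77D2F0867519508 = 17833461812596675848.

17833461812596675848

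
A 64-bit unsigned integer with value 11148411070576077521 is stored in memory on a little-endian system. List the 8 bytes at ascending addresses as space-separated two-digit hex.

D1 2A B8 47 CD 1C B7 9A

11148411070576077521 in hexadecimal, padded to 64 bits, is 0x9AB71CCD47B82AD1.
Split into bytes (most-significant first): 9A B7 1C CD 47 B8 2A D1.
Little-endian: lowest address holds the least-significant byte.
So at ascending addresses the bytes are D1 2A B8 47 CD 1C B7 9A.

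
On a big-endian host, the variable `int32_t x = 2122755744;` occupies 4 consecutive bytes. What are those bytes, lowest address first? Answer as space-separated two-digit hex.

7E 86 AE A0

2122755744 in hexadecimal, padded to 32 bits, is 0x7E86AEA0.
Split into bytes (most-significant first): 7E 86 AE A0.
Big-endian: lowest address holds the most-significant byte.
So the memory order matches the most-significant-first order: 7E 86 AE A0.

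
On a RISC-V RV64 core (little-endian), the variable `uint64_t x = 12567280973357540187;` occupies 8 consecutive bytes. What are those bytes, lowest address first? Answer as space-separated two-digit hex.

12567280973357540187 in hexadecimal, padded to 64 bits, is 0xAE67F3760180635B.
Split into bytes (most-significant first): AE 67 F3 76 01 80 63 5B.
In little-endian order the low byte comes first in memory.
So at ascending addresses the bytes are 5B 63 80 01 76 F3 67 AE.

5B 63 80 01 76 F3 67 AE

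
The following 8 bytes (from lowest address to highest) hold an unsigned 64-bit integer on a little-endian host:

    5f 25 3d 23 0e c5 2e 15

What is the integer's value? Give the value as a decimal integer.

1526373988236600671

Little-endian stores the least-significant byte at the lowest address.
Reassemble most-significant byte first: 15 2E C5 0E 23 3D 25 5F → 0x152EC50E233D255F.
0x152EC50E233D255F = 1526373988236600671.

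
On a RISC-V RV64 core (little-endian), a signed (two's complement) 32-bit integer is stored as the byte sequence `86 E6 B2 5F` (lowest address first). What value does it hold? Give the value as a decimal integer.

1605559942

In little-endian order the low byte comes first in memory.
Reassemble most-significant byte first: 5F B2 E6 86 → 0x5FB2E686.
0x5FB2E686 = 1605559942.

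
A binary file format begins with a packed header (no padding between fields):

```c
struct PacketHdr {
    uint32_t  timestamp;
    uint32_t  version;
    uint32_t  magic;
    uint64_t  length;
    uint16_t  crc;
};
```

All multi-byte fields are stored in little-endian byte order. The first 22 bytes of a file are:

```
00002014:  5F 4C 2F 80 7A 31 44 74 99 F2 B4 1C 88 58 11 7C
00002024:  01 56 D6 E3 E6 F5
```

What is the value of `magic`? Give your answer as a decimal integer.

`magic` follows `timestamp` (4 B), `version` (4 B), so it starts at offset 4 + 4 = 8 and occupies 4 bytes.
Bytes at offsets 8..11: 99 F2 B4 1C.
In little-endian order the low byte comes first in memory.
Reassemble most-significant byte first: 1C B4 F2 99 → 0x1CB4F299.
0x1CB4F299 = 481620633.

481620633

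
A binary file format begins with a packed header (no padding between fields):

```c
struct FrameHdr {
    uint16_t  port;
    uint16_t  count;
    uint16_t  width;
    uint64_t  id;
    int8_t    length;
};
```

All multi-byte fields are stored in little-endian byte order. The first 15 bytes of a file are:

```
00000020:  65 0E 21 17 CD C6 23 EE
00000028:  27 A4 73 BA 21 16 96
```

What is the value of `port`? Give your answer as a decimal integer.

`port` is the first field, at byte offset 0, occupying 2 bytes.
Bytes at offsets 0..1: 65 0E.
Little-endian stores the least-significant byte at the lowest address.
Reassemble most-significant byte first: 0E 65 → 0x0E65.
0x0E65 = 3685.

3685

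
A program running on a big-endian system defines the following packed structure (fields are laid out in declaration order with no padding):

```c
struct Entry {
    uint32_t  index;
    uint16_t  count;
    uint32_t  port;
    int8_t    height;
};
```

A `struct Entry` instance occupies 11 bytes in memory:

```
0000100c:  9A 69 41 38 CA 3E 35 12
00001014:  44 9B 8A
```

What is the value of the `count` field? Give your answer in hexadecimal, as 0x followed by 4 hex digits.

`count` follows `index` (4 bytes), so it starts at byte offset 4 and occupies 2 bytes.
Bytes at offsets 4..5: CA 3E.
Big-endian stores the most-significant byte at the lowest address.
The bytes are already most-significant first: 0xCA3E.

0xCA3E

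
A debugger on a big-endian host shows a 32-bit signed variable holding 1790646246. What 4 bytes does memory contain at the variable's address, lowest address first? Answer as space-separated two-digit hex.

6A BB 17 E6

1790646246 in hexadecimal, padded to 32 bits, is 0x6ABB17E6.
Split into bytes (most-significant first): 6A BB 17 E6.
Big-endian stores the most-significant byte at the lowest address.
So the memory order matches the most-significant-first order: 6A BB 17 E6.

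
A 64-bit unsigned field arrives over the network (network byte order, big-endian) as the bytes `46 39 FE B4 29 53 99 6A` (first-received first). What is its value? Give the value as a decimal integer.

5060355706068375914

Big-endian: lowest address holds the most-significant byte.
The bytes are already most-significant first: 0x4639FEB42953996A.
0x4639FEB42953996A = 5060355706068375914.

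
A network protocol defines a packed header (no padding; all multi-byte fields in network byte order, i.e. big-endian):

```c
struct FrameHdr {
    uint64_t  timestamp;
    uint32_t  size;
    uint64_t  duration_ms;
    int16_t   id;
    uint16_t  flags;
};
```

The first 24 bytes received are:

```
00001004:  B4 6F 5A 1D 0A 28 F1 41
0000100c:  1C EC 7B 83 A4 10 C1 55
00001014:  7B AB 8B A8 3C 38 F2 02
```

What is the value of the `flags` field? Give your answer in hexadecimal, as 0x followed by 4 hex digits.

0xF202

`flags` follows `timestamp` (8 B), `size` (4 B), `duration_ms` (8 B), `id` (2 B), so it starts at offset 8 + 4 + 8 + 2 = 22 and occupies 2 bytes.
Bytes at offsets 22..23: F2 02.
Big-endian stores the most-significant byte at the lowest address.
The bytes are already most-significant first: 0xF202.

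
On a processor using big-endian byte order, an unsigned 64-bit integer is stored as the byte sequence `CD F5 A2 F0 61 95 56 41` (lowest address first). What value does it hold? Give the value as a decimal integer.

Big-endian: lowest address holds the most-significant byte.
The bytes are already most-significant first: 0xCDF5A2F061955641.
0xCDF5A2F061955641 = 14840947300382365249.

14840947300382365249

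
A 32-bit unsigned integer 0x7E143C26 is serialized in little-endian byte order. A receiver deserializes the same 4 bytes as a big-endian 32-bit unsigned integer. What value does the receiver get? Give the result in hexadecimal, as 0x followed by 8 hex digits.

Stored little-endian, the bytes at ascending addresses are 26 3C 14 7E.
Read back as big-endian, the last byte is least significant, giving 0x263C147E.

0x263C147E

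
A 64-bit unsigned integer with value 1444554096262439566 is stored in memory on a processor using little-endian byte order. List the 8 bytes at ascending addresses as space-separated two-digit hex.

1444554096262439566 in hexadecimal, padded to 64 bits, is 0x140C164C068EE28E.
Split into bytes (most-significant first): 14 0C 16 4C 06 8E E2 8E.
In little-endian order the low byte comes first in memory.
So at ascending addresses the bytes are 8E E2 8E 06 4C 16 0C 14.

8E E2 8E 06 4C 16 0C 14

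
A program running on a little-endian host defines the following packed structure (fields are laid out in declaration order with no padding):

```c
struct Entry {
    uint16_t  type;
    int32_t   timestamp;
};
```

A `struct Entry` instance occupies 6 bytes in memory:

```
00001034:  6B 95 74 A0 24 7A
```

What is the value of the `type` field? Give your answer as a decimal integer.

`type` is the first field, at byte offset 0, occupying 2 bytes.
Bytes at offsets 0..1: 6B 95.
Little-endian stores the least-significant byte at the lowest address.
Reassemble most-significant byte first: 95 6B → 0x956B.
0x956B = 38251.

38251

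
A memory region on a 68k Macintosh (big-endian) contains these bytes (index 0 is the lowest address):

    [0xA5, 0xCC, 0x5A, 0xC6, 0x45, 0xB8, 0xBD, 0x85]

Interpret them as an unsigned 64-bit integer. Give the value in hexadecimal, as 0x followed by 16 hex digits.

0xA5CC5AC645B8BD85

In big-endian order the high byte comes first in memory.
The bytes are already most-significant first: 0xA5CC5AC645B8BD85.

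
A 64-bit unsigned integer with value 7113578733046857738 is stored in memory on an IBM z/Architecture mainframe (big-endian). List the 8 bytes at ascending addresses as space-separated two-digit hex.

7113578733046857738 in hexadecimal, padded to 64 bits, is 0x62B8822B1908000A.
Split into bytes (most-significant first): 62 B8 82 2B 19 08 00 0A.
In big-endian order the high byte comes first in memory.
So the memory order matches the most-significant-first order: 62 B8 82 2B 19 08 00 0A.

62 B8 82 2B 19 08 00 0A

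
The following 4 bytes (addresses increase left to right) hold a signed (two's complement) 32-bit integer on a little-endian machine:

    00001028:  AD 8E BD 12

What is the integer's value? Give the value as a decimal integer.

Little-endian stores the least-significant byte at the lowest address.
Reassemble most-significant byte first: 12 BD 8E AD → 0x12BD8EAD.
0x12BD8EAD = 314412717.

314412717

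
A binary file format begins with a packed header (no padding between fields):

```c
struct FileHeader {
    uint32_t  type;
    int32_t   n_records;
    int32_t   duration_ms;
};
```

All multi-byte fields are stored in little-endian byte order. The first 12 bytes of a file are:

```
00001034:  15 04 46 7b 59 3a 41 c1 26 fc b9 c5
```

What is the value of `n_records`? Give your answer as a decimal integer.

-1052689831

`n_records` follows `type` (4 bytes), so it starts at byte offset 4 and occupies 4 bytes.
Bytes at offsets 4..7: 59 3A 41 C1.
Little-endian stores the least-significant byte at the lowest address.
Reassemble most-significant byte first: C1 41 3A 59 → 0xC1413A59.
Top bit is set, so as a signed 32-bit value this is 0xC1413A59 − 2^32 = -1052689831.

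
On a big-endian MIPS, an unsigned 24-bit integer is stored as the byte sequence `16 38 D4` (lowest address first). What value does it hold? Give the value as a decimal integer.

Big-endian: lowest address holds the most-significant byte.
The bytes are already most-significant first: 0x1638D4.
0x1638D4 = 1456340.

1456340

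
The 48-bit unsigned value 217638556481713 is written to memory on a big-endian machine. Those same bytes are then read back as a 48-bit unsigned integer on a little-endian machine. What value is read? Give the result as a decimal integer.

194857732468933

217638556481713 in 48-bit hexadecimal is 0xC5F0ECD938B1.
Stored big-endian, the bytes at ascending addresses are C5 F0 EC D9 38 B1.
Read back as little-endian, the first byte is least significant, giving 0xB138D9ECF0C5.
0xB138D9ECF0C5 = 194857732468933.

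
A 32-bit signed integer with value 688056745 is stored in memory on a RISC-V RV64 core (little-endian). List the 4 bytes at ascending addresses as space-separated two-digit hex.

688056745 in hexadecimal, padded to 32 bits, is 0x2902E9A9.
Split into bytes (most-significant first): 29 02 E9 A9.
Little-endian: lowest address holds the least-significant byte.
So at ascending addresses the bytes are A9 E9 02 29.

A9 E9 02 29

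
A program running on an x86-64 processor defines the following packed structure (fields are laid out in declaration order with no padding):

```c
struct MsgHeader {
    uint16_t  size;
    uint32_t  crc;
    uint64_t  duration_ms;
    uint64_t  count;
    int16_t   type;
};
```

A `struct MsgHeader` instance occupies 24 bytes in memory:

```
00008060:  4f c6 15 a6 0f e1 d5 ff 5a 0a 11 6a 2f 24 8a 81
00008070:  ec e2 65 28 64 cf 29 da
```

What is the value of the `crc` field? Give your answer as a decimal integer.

`crc` follows `size` (2 bytes), so it starts at byte offset 2 and occupies 4 bytes.
Bytes at offsets 2..5: 15 A6 0F E1.
In little-endian order the low byte comes first in memory.
Reassemble most-significant byte first: E1 0F A6 15 → 0xE10FA615.
0xE10FA615 = 3775899157.

3775899157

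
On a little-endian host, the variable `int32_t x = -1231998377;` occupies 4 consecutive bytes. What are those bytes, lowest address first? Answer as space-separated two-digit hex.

57 32 91 B6

Two's complement of -1231998377 in 32 bits: 1231998377 = 0x496ECDA9; invert → 0xB6913256; add 1 → 0xB6913257.
Split into bytes (most-significant first): B6 91 32 57.
Little-endian: lowest address holds the least-significant byte.
So at ascending addresses the bytes are 57 32 91 B6.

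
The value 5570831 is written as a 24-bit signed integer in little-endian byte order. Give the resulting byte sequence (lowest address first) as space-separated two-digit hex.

0F 01 55

5570831 in hexadecimal, padded to 24 bits, is 0x55010F.
Split into bytes (most-significant first): 55 01 0F.
Little-endian: lowest address holds the least-significant byte.
So at ascending addresses the bytes are 0F 01 55.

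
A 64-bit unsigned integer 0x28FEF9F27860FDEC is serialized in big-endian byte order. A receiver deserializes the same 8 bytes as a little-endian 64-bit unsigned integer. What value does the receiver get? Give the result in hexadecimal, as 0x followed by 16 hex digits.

0xECFD6078F2F9FE28

Stored big-endian, the bytes at ascending addresses are 28 FE F9 F2 78 60 FD EC.
Read back as little-endian, the first byte is least significant, giving 0xECFD6078F2F9FE28.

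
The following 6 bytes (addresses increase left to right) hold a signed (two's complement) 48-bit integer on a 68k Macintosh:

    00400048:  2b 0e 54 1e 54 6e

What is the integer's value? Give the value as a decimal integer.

Big-endian stores the most-significant byte at the lowest address.
The bytes are already most-significant first: 0x2B0E541E546E.
0x2B0E541E546E = 47340540810350.

47340540810350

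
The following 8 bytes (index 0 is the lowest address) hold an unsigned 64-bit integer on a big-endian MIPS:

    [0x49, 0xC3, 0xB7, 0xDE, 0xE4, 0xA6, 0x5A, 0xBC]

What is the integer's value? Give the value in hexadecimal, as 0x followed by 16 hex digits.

Big-endian: lowest address holds the most-significant byte.
The bytes are already most-significant first: 0x49C3B7DEE4A65ABC.

0x49C3B7DEE4A65ABC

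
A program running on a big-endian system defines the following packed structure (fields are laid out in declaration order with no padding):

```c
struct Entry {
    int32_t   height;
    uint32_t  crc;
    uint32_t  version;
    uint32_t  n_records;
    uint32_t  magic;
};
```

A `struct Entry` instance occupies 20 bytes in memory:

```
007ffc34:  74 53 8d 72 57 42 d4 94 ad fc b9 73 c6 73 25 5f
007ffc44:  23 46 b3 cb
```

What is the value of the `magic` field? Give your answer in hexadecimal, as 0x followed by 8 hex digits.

0x2346B3CB

`magic` follows `height` (4 B), `crc` (4 B), `version` (4 B), `n_records` (4 B), so it starts at offset 4 + 4 + 4 + 4 = 16 and occupies 4 bytes.
Bytes at offsets 16..19: 23 46 B3 CB.
Big-endian: lowest address holds the most-significant byte.
The bytes are already most-significant first: 0x2346B3CB.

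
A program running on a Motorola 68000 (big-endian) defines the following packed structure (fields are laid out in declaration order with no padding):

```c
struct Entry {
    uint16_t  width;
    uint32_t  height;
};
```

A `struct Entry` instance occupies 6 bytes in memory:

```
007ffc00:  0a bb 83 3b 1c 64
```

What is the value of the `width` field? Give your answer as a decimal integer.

`width` is the first field, at byte offset 0, occupying 2 bytes.
Bytes at offsets 0..1: 0A BB.
Big-endian: lowest address holds the most-significant byte.
The bytes are already most-significant first: 0x0ABB.
0x0ABB = 2747.

2747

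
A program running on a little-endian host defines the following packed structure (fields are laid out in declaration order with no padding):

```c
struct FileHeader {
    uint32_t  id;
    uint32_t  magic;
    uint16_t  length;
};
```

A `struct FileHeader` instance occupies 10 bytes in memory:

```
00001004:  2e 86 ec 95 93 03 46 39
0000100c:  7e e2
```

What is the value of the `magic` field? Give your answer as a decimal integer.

960889747

`magic` follows `id` (4 bytes), so it starts at byte offset 4 and occupies 4 bytes.
Bytes at offsets 4..7: 93 03 46 39.
Little-endian stores the least-significant byte at the lowest address.
Reassemble most-significant byte first: 39 46 03 93 → 0x39460393.
0x39460393 = 960889747.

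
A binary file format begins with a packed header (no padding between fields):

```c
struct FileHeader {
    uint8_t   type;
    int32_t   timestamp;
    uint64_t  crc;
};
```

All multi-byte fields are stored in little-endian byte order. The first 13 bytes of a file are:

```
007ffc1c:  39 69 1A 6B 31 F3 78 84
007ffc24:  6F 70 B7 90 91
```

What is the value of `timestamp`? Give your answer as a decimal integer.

829102697

`timestamp` follows `type` (1 byte), so it starts at byte offset 1 and occupies 4 bytes.
Bytes at offsets 1..4: 69 1A 6B 31.
Little-endian: lowest address holds the least-significant byte.
Reassemble most-significant byte first: 31 6B 1A 69 → 0x316B1A69.
0x316B1A69 = 829102697.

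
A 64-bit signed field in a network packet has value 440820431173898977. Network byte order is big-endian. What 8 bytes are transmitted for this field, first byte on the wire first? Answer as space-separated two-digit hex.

06 1E 1B D8 B9 DA D2 E1

440820431173898977 in hexadecimal, padded to 64 bits, is 0x061E1BD8B9DAD2E1.
Split into bytes (most-significant first): 06 1E 1B D8 B9 DA D2 E1.
Big-endian stores the most-significant byte at the lowest address.
So the memory order matches the most-significant-first order: 06 1E 1B D8 B9 DA D2 E1.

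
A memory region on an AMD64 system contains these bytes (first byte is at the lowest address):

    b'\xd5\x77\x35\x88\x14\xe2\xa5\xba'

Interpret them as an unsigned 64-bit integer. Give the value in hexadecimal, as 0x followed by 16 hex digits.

0xBAA5E214883577D5

Little-endian: lowest address holds the least-significant byte.
Reassemble most-significant byte first: BA A5 E2 14 88 35 77 D5 → 0xBAA5E214883577D5.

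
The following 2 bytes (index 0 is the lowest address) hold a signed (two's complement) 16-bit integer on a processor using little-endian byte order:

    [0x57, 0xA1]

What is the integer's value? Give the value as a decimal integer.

Little-endian stores the least-significant byte at the lowest address.
Reassemble most-significant byte first: A1 57 → 0xA157.
Top bit is set, so as a signed 16-bit value this is 0xA157 − 2^16 = -24233.

-24233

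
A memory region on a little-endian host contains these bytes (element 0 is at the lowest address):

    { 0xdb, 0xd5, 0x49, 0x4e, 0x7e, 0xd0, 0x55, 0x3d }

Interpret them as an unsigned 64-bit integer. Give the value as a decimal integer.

Little-endian: lowest address holds the least-significant byte.
Reassemble most-significant byte first: 3D 55 D0 7E 4E 49 D5 DB → 0x3D55D07E4E49D5DB.
0x3D55D07E4E49D5DB = 4419667850231928283.

4419667850231928283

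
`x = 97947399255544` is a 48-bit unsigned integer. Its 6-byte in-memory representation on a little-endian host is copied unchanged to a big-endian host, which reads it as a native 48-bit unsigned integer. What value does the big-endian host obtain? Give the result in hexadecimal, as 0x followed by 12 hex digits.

0xF875F0271559

97947399255544 in 48-bit hexadecimal is 0x591527F075F8.
Stored little-endian, the bytes at ascending addresses are F8 75 F0 27 15 59.
Read back as big-endian, the last byte is least significant, giving 0xF875F0271559.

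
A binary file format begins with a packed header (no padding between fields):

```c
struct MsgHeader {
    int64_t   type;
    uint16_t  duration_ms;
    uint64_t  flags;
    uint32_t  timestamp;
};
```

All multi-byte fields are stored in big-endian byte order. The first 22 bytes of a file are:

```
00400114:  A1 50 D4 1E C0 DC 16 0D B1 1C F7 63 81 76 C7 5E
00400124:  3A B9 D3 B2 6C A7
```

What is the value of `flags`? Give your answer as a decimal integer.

`flags` follows `type` (8 B), `duration_ms` (2 B), so it starts at offset 8 + 2 = 10 and occupies 8 bytes.
Bytes at offsets 10..17: F7 63 81 76 C7 5E 3A B9.
In big-endian order the high byte comes first in memory.
The bytes are already most-significant first: 0xF7638176C75E3AB9.
0xF7638176C75E3AB9 = 17826234097213520569.

17826234097213520569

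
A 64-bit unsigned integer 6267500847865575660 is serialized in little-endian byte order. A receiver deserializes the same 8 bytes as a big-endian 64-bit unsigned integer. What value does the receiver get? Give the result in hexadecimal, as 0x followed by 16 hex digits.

6267500847865575660 in 64-bit hexadecimal is 0x56FAA2D0827CB8EC.
Stored little-endian, the bytes at ascending addresses are EC B8 7C 82 D0 A2 FA 56.
Read back as big-endian, the last byte is least significant, giving 0xECB87C82D0A2FA56.

0xECB87C82D0A2FA56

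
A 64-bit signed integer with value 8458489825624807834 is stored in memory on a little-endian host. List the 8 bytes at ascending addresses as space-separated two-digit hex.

9A 59 9F 70 AE 97 62 75

8458489825624807834 in hexadecimal, padded to 64 bits, is 0x756297AE709F599A.
Split into bytes (most-significant first): 75 62 97 AE 70 9F 59 9A.
In little-endian order the low byte comes first in memory.
So at ascending addresses the bytes are 9A 59 9F 70 AE 97 62 75.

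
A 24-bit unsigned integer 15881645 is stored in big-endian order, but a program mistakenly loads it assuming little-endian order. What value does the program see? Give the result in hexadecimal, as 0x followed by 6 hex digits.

0xAD55F2

15881645 in 24-bit hexadecimal is 0xF255AD.
Stored big-endian, the bytes at ascending addresses are F2 55 AD.
Read back as little-endian, the first byte is least significant, giving 0xAD55F2.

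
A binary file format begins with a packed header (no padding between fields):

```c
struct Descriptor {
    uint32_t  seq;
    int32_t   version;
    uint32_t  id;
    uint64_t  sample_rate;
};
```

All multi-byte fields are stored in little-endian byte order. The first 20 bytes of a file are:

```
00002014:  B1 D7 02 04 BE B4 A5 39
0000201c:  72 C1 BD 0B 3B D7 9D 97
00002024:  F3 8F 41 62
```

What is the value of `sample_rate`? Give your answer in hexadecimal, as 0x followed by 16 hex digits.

`sample_rate` follows `seq` (4 B), `version` (4 B), `id` (4 B), so it starts at offset 4 + 4 + 4 = 12 and occupies 8 bytes.
Bytes at offsets 12..19: 3B D7 9D 97 F3 8F 41 62.
In little-endian order the low byte comes first in memory.
Reassemble most-significant byte first: 62 41 8F F3 97 9D D7 3B → 0x62418FF3979DD73B.

0x62418FF3979DD73B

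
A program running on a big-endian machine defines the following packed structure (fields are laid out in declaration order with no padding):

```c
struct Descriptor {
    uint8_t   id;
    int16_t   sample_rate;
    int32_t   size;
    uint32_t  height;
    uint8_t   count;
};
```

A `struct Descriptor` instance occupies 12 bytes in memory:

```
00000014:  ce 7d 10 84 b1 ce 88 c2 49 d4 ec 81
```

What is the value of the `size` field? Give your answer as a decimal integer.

-2068722040

`size` follows `id` (1 B), `sample_rate` (2 B), so it starts at offset 1 + 2 = 3 and occupies 4 bytes.
Bytes at offsets 3..6: 84 B1 CE 88.
In big-endian order the high byte comes first in memory.
The bytes are already most-significant first: 0x84B1CE88.
Top bit is set, so as a signed 32-bit value this is 0x84B1CE88 − 2^32 = -2068722040.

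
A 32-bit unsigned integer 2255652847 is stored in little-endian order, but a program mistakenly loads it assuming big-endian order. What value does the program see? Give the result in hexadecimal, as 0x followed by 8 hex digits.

2255652847 in 32-bit hexadecimal is 0x867287EF.
Stored little-endian, the bytes at ascending addresses are EF 87 72 86.
Read back as big-endian, the last byte is least significant, giving 0xEF877286.

0xEF877286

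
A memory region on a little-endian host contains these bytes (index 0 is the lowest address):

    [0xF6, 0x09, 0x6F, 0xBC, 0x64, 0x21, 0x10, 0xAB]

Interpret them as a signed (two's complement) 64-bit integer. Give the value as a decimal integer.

In little-endian order the low byte comes first in memory.
Reassemble most-significant byte first: AB 10 21 64 BC 6F 09 F6 → 0xAB102164BC6F09F6.
Top bit is set, so as a signed 64-bit value this is 0xAB102164BC6F09F6 − 2^64 = -6120355177054664202.

-6120355177054664202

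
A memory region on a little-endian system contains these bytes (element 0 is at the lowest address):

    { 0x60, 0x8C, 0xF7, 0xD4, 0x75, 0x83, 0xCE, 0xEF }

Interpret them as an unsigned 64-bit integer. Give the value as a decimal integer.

Little-endian stores the least-significant byte at the lowest address.
Reassemble most-significant byte first: EF CE 83 75 D4 F7 8C 60 → 0xEFCE8375D4F78C60.
0xEFCE8375D4F78C60 = 17279893362374577248.

17279893362374577248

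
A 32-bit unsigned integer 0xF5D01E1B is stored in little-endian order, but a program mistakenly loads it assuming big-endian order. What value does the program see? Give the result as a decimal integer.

455004405

Stored little-endian, the bytes at ascending addresses are 1B 1E D0 F5.
Read back as big-endian, the last byte is least significant, giving 0x1B1ED0F5.
0x1B1ED0F5 = 455004405.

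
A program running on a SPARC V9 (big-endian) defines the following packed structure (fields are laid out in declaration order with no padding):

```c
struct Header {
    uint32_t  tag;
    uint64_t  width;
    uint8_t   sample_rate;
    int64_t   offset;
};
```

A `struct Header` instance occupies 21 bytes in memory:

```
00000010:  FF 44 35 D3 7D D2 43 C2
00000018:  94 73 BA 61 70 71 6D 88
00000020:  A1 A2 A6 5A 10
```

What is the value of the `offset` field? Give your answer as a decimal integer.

`offset` follows `tag` (4 B), `width` (8 B), `sample_rate` (1 B), so it starts at offset 4 + 8 + 1 = 13 and occupies 8 bytes.
Bytes at offsets 13..20: 71 6D 88 A1 A2 A6 5A 10.
Big-endian stores the most-significant byte at the lowest address.
The bytes are already most-significant first: 0x716D88A1A2A65A10.
0x716D88A1A2A65A10 = 8173339126547241488.

8173339126547241488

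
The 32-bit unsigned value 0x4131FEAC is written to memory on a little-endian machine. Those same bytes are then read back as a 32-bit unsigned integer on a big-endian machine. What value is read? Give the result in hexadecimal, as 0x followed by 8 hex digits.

Stored little-endian, the bytes at ascending addresses are AC FE 31 41.
Read back as big-endian, the last byte is least significant, giving 0xACFE3141.

0xACFE3141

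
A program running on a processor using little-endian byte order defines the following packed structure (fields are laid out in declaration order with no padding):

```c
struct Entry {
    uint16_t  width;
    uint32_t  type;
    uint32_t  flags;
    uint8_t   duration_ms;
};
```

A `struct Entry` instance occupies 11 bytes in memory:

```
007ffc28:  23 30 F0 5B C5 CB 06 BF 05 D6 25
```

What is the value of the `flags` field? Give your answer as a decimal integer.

3590700806

`flags` follows `width` (2 B), `type` (4 B), so it starts at offset 2 + 4 = 6 and occupies 4 bytes.
Bytes at offsets 6..9: 06 BF 05 D6.
Little-endian: lowest address holds the least-significant byte.
Reassemble most-significant byte first: D6 05 BF 06 → 0xD605BF06.
0xD605BF06 = 3590700806.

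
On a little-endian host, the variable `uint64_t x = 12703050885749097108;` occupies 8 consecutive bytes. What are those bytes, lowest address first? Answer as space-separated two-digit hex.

12703050885749097108 in hexadecimal, padded to 64 bits, is 0xB04A4D7A18C94294.
Split into bytes (most-significant first): B0 4A 4D 7A 18 C9 42 94.
In little-endian order the low byte comes first in memory.
So at ascending addresses the bytes are 94 42 C9 18 7A 4D 4A B0.

94 42 C9 18 7A 4D 4A B0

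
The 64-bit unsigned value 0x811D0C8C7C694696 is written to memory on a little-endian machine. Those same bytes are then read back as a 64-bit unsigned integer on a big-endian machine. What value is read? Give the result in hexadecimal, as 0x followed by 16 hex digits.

Stored little-endian, the bytes at ascending addresses are 96 46 69 7C 8C 0C 1D 81.
Read back as big-endian, the last byte is least significant, giving 0x9646697C8C0C1D81.

0x9646697C8C0C1D81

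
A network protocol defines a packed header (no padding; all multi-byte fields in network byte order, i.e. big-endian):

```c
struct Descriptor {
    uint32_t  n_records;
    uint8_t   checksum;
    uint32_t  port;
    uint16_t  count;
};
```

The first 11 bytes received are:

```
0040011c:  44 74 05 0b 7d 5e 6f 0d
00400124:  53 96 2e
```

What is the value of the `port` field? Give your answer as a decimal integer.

`port` follows `n_records` (4 B), `checksum` (1 B), so it starts at offset 4 + 1 = 5 and occupies 4 bytes.
Bytes at offsets 5..8: 5E 6F 0D 53.
Big-endian stores the most-significant byte at the lowest address.
The bytes are already most-significant first: 0x5E6F0D53.
0x5E6F0D53 = 1584336211.

1584336211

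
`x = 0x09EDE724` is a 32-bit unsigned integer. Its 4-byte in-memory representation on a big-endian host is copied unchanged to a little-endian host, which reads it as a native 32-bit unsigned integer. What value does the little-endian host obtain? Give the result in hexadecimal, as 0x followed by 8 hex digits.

Stored big-endian, the bytes at ascending addresses are 09 ED E7 24.
Read back as little-endian, the first byte is least significant, giving 0x24E7ED09.

0x24E7ED09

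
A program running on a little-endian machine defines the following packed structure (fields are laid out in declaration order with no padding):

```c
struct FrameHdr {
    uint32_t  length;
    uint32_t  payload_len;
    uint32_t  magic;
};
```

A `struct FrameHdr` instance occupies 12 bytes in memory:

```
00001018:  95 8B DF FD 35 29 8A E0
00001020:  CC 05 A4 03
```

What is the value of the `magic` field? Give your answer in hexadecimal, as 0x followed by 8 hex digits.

`magic` follows `length` (4 B), `payload_len` (4 B), so it starts at offset 4 + 4 = 8 and occupies 4 bytes.
Bytes at offsets 8..11: CC 05 A4 03.
Little-endian stores the least-significant byte at the lowest address.
Reassemble most-significant byte first: 03 A4 05 CC → 0x03A405CC.

0x03A405CC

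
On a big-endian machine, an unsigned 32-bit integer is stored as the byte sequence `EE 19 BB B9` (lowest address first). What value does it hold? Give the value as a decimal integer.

3994663865

In big-endian order the high byte comes first in memory.
The bytes are already most-significant first: 0xEE19BBB9.
0xEE19BBB9 = 3994663865.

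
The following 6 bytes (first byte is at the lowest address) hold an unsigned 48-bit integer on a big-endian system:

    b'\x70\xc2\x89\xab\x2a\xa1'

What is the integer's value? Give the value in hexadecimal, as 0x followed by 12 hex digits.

In big-endian order the high byte comes first in memory.
The bytes are already most-significant first: 0x70C289AB2AA1.

0x70C289AB2AA1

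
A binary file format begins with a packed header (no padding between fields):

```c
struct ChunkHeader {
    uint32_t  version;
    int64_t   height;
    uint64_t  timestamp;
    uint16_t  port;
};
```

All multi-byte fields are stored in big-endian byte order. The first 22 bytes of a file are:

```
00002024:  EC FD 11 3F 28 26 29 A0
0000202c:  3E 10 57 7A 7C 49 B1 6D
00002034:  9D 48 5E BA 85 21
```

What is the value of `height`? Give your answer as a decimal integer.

2893045578844886906

`height` follows `version` (4 bytes), so it starts at byte offset 4 and occupies 8 bytes.
Bytes at offsets 4..11: 28 26 29 A0 3E 10 57 7A.
In big-endian order the high byte comes first in memory.
The bytes are already most-significant first: 0x282629A03E10577A.
0x282629A03E10577A = 2893045578844886906.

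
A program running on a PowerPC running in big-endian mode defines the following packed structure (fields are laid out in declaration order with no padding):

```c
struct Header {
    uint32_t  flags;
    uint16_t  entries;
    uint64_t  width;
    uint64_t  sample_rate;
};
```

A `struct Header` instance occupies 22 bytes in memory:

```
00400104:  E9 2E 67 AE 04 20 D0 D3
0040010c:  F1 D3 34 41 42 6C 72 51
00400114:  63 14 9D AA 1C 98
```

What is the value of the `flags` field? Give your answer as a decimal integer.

3912132526

`flags` is the first field, at byte offset 0, occupying 4 bytes.
Bytes at offsets 0..3: E9 2E 67 AE.
Big-endian: lowest address holds the most-significant byte.
The bytes are already most-significant first: 0xE92E67AE.
0xE92E67AE = 3912132526.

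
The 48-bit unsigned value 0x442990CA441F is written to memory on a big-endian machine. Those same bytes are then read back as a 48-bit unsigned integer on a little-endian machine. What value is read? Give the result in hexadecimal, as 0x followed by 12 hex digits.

Stored big-endian, the bytes at ascending addresses are 44 29 90 CA 44 1F.
Read back as little-endian, the first byte is least significant, giving 0x1F44CA902944.

0x1F44CA902944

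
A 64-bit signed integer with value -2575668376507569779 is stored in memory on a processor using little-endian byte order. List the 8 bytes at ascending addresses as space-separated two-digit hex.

8D 29 0F 0F 42 63 41 DC

Two's complement of -2575668376507569779 in 64 bits: 2575668376507569779 = 0x23BE9CBDF0F0D673; invert → 0xDC4163420F0F298C; add 1 → 0xDC4163420F0F298D.
Split into bytes (most-significant first): DC 41 63 42 0F 0F 29 8D.
Little-endian stores the least-significant byte at the lowest address.
So at ascending addresses the bytes are 8D 29 0F 0F 42 63 41 DC.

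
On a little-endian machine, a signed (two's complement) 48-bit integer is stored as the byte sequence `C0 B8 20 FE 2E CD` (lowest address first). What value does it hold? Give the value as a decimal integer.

Little-endian: lowest address holds the least-significant byte.
Reassemble most-significant byte first: CD 2E FE 20 B8 C0 → 0xCD2EFE20B8C0.
Top bit is set, so as a signed 48-bit value this is 0xCD2EFE20B8C0 − 2^48 = -55873260963648.

-55873260963648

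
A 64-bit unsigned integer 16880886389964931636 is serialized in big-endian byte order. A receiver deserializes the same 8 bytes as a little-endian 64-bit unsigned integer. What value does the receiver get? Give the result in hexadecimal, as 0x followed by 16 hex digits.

0x3402969FBBF444EA

16880886389964931636 in 64-bit hexadecimal is 0xEA44F4BB9F960234.
Stored big-endian, the bytes at ascending addresses are EA 44 F4 BB 9F 96 02 34.
Read back as little-endian, the first byte is least significant, giving 0x3402969FBBF444EA.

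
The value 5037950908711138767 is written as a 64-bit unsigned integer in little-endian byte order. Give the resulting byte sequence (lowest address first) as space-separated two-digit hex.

CF 75 95 C5 A8 65 EA 45

5037950908711138767 in hexadecimal, padded to 64 bits, is 0x45EA65A8C59575CF.
Split into bytes (most-significant first): 45 EA 65 A8 C5 95 75 CF.
In little-endian order the low byte comes first in memory.
So at ascending addresses the bytes are CF 75 95 C5 A8 65 EA 45.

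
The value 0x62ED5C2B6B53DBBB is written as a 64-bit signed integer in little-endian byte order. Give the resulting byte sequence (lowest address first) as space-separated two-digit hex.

Split into bytes (most-significant first): 62 ED 5C 2B 6B 53 DB BB.
Little-endian: lowest address holds the least-significant byte.
So at ascending addresses the bytes are BB DB 53 6B 2B 5C ED 62.

BB DB 53 6B 2B 5C ED 62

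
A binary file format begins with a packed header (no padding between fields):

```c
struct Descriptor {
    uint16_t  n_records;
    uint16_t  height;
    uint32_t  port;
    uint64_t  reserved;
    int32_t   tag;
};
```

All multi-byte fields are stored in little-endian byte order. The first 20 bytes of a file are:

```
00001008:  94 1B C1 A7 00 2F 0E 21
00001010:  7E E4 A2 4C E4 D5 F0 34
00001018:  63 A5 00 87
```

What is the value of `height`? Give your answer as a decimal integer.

`height` follows `n_records` (2 bytes), so it starts at byte offset 2 and occupies 2 bytes.
Bytes at offsets 2..3: C1 A7.
Little-endian: lowest address holds the least-significant byte.
Reassemble most-significant byte first: A7 C1 → 0xA7C1.
0xA7C1 = 42945.

42945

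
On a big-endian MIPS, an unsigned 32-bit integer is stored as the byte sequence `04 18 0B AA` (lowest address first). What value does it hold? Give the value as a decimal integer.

Big-endian stores the most-significant byte at the lowest address.
The bytes are already most-significant first: 0x04180BAA.
0x04180BAA = 68684714.

68684714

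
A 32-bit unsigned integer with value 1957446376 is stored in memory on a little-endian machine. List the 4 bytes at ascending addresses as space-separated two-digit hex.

1957446376 in hexadecimal, padded to 32 bits, is 0x74AC42E8.
Split into bytes (most-significant first): 74 AC 42 E8.
Little-endian: lowest address holds the least-significant byte.
So at ascending addresses the bytes are E8 42 AC 74.

E8 42 AC 74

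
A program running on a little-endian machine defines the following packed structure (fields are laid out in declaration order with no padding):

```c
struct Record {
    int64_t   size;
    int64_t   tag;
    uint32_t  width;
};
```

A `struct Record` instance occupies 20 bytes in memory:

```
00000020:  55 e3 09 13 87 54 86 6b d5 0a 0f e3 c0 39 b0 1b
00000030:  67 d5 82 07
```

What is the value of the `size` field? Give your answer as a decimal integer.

7747973148054250325

`size` is the first field, at byte offset 0, occupying 8 bytes.
Bytes at offsets 0..7: 55 E3 09 13 87 54 86 6B.
Little-endian stores the least-significant byte at the lowest address.
Reassemble most-significant byte first: 6B 86 54 87 13 09 E3 55 → 0x6B8654871309E355.
0x6B8654871309E355 = 7747973148054250325.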